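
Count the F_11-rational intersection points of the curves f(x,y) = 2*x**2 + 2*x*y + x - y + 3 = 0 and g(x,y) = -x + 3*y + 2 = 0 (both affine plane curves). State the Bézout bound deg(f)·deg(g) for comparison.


Common zeros: {(0, 3), (3, 4)}; count = 2; Bézout bound = 2.

deg(f) = 2, deg(g) = 1, so Bézout bound = 2.
Scan x ∈ F_11. For each x, list the y ∈ F_11 with f(x, y) ≡ 0 and those with g(x, y) ≡ 0 (mod 11); the common zeros in that column are the intersection.
  x = 0: f ≡ 0 at y ∈ {3}; g ≡ 0 at y ∈ {3}; common: {3}.
  x = 1: f ≡ 0 at y ∈ {5}; g ≡ 0 at y ∈ {7}; common: ∅.
  x = 2: f ≡ 0 at y ∈ {3}; g ≡ 0 at y ∈ {0}; common: ∅.
  x = 3: f ≡ 0 at y ∈ {4}; g ≡ 0 at y ∈ {4}; common: {4}.
  x = 4: f ≡ 0 at y ∈ {7}; g ≡ 0 at y ∈ {8}; common: ∅.
  x = 5: f ≡ 0 at y ∈ {7}; g ≡ 0 at y ∈ {1}; common: ∅.
  x = 6: f ≡ 0 at y ∈ ∅; g ≡ 0 at y ∈ {5}; common: ∅.
  x = 7: f ≡ 0 at y ∈ {1}; g ≡ 0 at y ∈ {9}; common: ∅.
  x = 8: f ≡ 0 at y ∈ {1}; g ≡ 0 at y ∈ {2}; common: ∅.
  x = 9: f ≡ 0 at y ∈ {4}; g ≡ 0 at y ∈ {6}; common: ∅.
  x = 10: f ≡ 0 at y ∈ {5}; g ≡ 0 at y ∈ {10}; common: ∅.
Collecting: common zeros = {(0, 3), (3, 4)}, so the count is 2.
Comparison with the Bézout bound: 2 ≤ 2 = deg(f)·deg(g), as expected for curves with no common component (the bound is attained).


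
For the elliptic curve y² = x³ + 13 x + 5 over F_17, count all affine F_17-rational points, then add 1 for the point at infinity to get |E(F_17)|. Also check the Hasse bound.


Affine points = {(1, 6), (1, 11), (4, 6), (4, 11), (5, 5), (5, 12), (8, 3), (8, 14), (9, 1), (9, 16), (10, 8), (10, 9), (11, 0), (12, 6), (12, 11), (13, 5), (13, 12), (16, 5), (16, 12)}; affine count = 19; |E(F_17)| = 20.

Discriminant check: Δ ∝ 4a³ + 27b² = 4·13³ + 27·5² = 4·2197 + 27·25 ≡ 11 (mod 17). Nonzero ⇒ E is nonsingular.
For each x ∈ F_17, compute rhs = x³ + 13·x + 5 mod 17, then count y ∈ F_17 with y² ≡ rhs.
  x = 0: rhs = 5, matching y values: none (0 points).
  x = 1: rhs = 2, matching y values: 6, 11 (2 points).
  x = 2: rhs = 5, matching y values: none (0 points).
  x = 3: rhs = 3, matching y values: none (0 points).
  x = 4: rhs = 2, matching y values: 6, 11 (2 points).
  x = 5: rhs = 8, matching y values: 5, 12 (2 points).
  x = 6: rhs = 10, matching y values: none (0 points).
  x = 7: rhs = 14, matching y values: none (0 points).
  x = 8: rhs = 9, matching y values: 3, 14 (2 points).
  x = 9: rhs = 1, matching y values: 1, 16 (2 points).
  x = 10: rhs = 13, matching y values: 8, 9 (2 points).
  x = 11: rhs = 0, matching y values: 0 (1 points).
  x = 12: rhs = 2, matching y values: 6, 11 (2 points).
  x = 13: rhs = 8, matching y values: 5, 12 (2 points).
  x = 14: rhs = 7, matching y values: none (0 points).
  x = 15: rhs = 5, matching y values: none (0 points).
  x = 16: rhs = 8, matching y values: 5, 12 (2 points).
Total affine count: 19.
Full point count |E(F_17)| = 19 + 1 = 20.
Hasse bound: |20 − (17+1)| = |2| = 2 ≤ 2√17 ≈ 8.2462 ✓.


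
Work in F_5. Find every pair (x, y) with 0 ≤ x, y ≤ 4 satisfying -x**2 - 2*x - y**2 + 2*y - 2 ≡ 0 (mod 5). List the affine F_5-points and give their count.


Affine F_5-points: {(0, 3), (0, 4), (1, 0), (1, 2), (2, 0), (2, 2), (3, 3), (3, 4), (4, 1)}; count = 9.

For each of the 25 pairs (x, y) ∈ F_5², evaluate f(x, y) mod 5. Record the zeros.
  x = 0: [0↦3, 1↦4, 2↦3, 3↦0, 4↦0]  zeros at y ∈ {3, 4}
  x = 1: [0↦0, 1↦1, 2↦0, 3↦2, 4↦2]  zeros at y ∈ {0, 2}
  x = 2: [0↦0, 1↦1, 2↦0, 3↦2, 4↦2]  zeros at y ∈ {0, 2}
  x = 3: [0↦3, 1↦4, 2↦3, 3↦0, 4↦0]  zeros at y ∈ {3, 4}
  x = 4: [0↦4, 1↦0, 2↦4, 3↦1, 4↦1]  zeros at y ∈ {1}
Collecting zeros: affine points = {(0, 3), (0, 4), (1, 0), (1, 2), (2, 0), (2, 2), (3, 3), (3, 4), (4, 1)}.
Total count |C(F_5)_aff| = 9.


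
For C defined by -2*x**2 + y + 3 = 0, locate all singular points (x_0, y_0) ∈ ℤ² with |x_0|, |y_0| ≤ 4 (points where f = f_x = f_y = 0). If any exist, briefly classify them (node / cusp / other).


No singular points in the scanned grid; C is smooth there.

Compute partial derivatives:
  f_x = -4*x.
  f_y = 1.
f_y = 1 is a nonzero constant, so f_y never vanishes: no point (x, y) can satisfy f = f_x = f_y = 0. In particular no (x, y) ∈ {−4, ..., 4}² is singular; the curve is smooth.


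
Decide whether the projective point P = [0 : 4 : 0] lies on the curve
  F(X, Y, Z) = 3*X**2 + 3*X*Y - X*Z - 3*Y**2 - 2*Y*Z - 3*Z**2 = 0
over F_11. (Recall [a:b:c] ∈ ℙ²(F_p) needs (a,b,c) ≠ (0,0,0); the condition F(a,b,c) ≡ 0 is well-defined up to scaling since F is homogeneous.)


F(0,4,0) ≡ 7 (mod 11); P is NOT on the curve.

Evaluate F(0, 4, 0) term-by-term (mod 11).
  3*X**2 ↦ 3·0·1·1 = 0
  3*X*Y ↦ 3·0·4·1 = 0
  -X*Z ↦ -1·0·1·0 = 0
  -3*Y**2 ↦ -3·1·16·1 = -48
  -2*Y*Z ↦ -2·1·4·0 = 0
  -3*Z**2 ↦ -3·1·1·0 = 0
Sum: F(0, 4, 0) = (0) + (0) + (0) + (-48) + (0) + (0) = -48.
Reducing mod 11: -48 ≡ 7 (mod 11).
Since F(a, b, c) ≡ 7 ≠ 0 (mod 11), P does NOT lie on the curve.


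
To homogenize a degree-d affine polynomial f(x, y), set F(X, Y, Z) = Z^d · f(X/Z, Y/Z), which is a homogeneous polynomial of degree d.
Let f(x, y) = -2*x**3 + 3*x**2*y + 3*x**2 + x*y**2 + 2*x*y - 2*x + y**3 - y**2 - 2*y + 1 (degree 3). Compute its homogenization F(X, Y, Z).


F(X, Y, Z) = -2*X**3 + 3*X**2*Y + 3*X**2*Z + X*Y**2 + 2*X*Y*Z - 2*X*Z**2 + Y**3 - Y**2*Z - 2*Y*Z**2 + Z**3

deg(f) = 3.
Substitute x = X/Z, y = Y/Z into f, then multiply by Z^3.
  monomial -2·x^3·y^0 ↦ -2·X^3·Y^0·Z^0.
  monomial 3·x^2·y^1 ↦ 3·X^2·Y^1·Z^0.
  monomial 3·x^2·y^0 ↦ 3·X^2·Y^0·Z^1.
  monomial 1·x^1·y^2 ↦ 1·X^1·Y^2·Z^0.
  monomial 2·x^1·y^1 ↦ 2·X^1·Y^1·Z^1.
  monomial -2·x^1·y^0 ↦ -2·X^1·Y^0·Z^2.
  monomial 1·x^0·y^3 ↦ 1·X^0·Y^3·Z^0.
  monomial -1·x^0·y^2 ↦ -1·X^0·Y^2·Z^1.
  monomial -2·x^0·y^1 ↦ -2·X^0·Y^1·Z^2.
  monomial 1·x^0·y^0 ↦ 1·X^0·Y^0·Z^3.
Collecting: F(X, Y, Z) = -2*X**3 + 3*X**2*Y + 3*X**2*Z + X*Y**2 + 2*X*Y*Z - 2*X*Z**2 + Y**3 - Y**2*Z - 2*Y*Z**2 + Z**3.


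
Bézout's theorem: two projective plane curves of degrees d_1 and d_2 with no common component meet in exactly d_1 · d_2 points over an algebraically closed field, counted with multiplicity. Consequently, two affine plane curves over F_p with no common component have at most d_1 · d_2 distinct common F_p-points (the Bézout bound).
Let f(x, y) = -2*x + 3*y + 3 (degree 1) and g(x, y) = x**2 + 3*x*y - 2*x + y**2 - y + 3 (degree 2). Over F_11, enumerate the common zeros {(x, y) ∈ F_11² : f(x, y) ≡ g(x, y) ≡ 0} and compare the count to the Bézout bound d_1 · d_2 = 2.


Common zeros: ∅; count = 0; Bézout bound = 2.

deg(f) = 1, deg(g) = 2, so Bézout bound = 2.
Scan x ∈ F_11. For each x, list the y ∈ F_11 with f(x, y) ≡ 0 and those with g(x, y) ≡ 0 (mod 11); the common zeros in that column are the intersection.
  x = 0: f ≡ 0 at y ∈ {10}; g ≡ 0 at y ∈ {6}; common: ∅.
  x = 1: f ≡ 0 at y ∈ {7}; g ≡ 0 at y ∈ ∅; common: ∅.
  x = 2: f ≡ 0 at y ∈ {4}; g ≡ 0 at y ∈ ∅; common: ∅.
  x = 3: f ≡ 0 at y ∈ {1}; g ≡ 0 at y ∈ ∅; common: ∅.
  x = 4: f ≡ 0 at y ∈ {9}; g ≡ 0 at y ∈ {0}; common: ∅.
  x = 5: f ≡ 0 at y ∈ {6}; g ≡ 0 at y ∈ {1, 7}; common: ∅.
  x = 6: f ≡ 0 at y ∈ {3}; g ≡ 0 at y ∈ {6, 10}; common: ∅.
  x = 7: f ≡ 0 at y ∈ {0}; g ≡ 0 at y ∈ ∅; common: ∅.
  x = 8: f ≡ 0 at y ∈ {8}; g ≡ 0 at y ∈ ∅; common: ∅.
  x = 9: f ≡ 0 at y ∈ {5}; g ≡ 0 at y ∈ {0, 7}; common: ∅.
  x = 10: f ≡ 0 at y ∈ {2}; g ≡ 0 at y ∈ {5, 10}; common: ∅.
Collecting: common zeros = ∅, so the count is 0.
Comparison with the Bézout bound: 0 ≤ 2 = deg(f)·deg(g), as expected for curves with no common component (the affine F_11-count falls short of the bound because intersections may lie at infinity, over extension fields, or carry multiplicity).


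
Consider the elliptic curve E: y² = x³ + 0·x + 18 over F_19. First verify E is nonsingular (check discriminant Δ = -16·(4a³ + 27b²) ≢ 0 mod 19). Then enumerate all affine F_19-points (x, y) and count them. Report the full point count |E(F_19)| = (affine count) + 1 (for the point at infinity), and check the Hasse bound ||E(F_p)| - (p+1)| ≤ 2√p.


Affine points = {(1, 0), (2, 8), (2, 11), (3, 8), (3, 11), (4, 5), (4, 14), (6, 5), (6, 14), (7, 0), (8, 6), (8, 13), (9, 5), (9, 14), (10, 7), (10, 12), (11, 0), (12, 6), (12, 13), (13, 7), (13, 12), (14, 8), (14, 11), (15, 7), (15, 12), (18, 6), (18, 13)}; affine count = 27; |E(F_19)| = 28.

Discriminant check: Δ ∝ 4a³ + 27b² = 4·0³ + 27·18² = 4·0 + 27·324 ≡ 8 (mod 19). Nonzero ⇒ E is nonsingular.
For each x ∈ F_19, compute rhs = x³ + 0·x + 18 mod 19, then count y ∈ F_19 with y² ≡ rhs.
  x = 0: rhs = 18, matching y values: none (0 points).
  x = 1: rhs = 0, matching y values: 0 (1 points).
  x = 2: rhs = 7, matching y values: 8, 11 (2 points).
  x = 3: rhs = 7, matching y values: 8, 11 (2 points).
  x = 4: rhs = 6, matching y values: 5, 14 (2 points).
  x = 5: rhs = 10, matching y values: none (0 points).
  x = 6: rhs = 6, matching y values: 5, 14 (2 points).
  x = 7: rhs = 0, matching y values: 0 (1 points).
  x = 8: rhs = 17, matching y values: 6, 13 (2 points).
  x = 9: rhs = 6, matching y values: 5, 14 (2 points).
  x = 10: rhs = 11, matching y values: 7, 12 (2 points).
  x = 11: rhs = 0, matching y values: 0 (1 points).
  x = 12: rhs = 17, matching y values: 6, 13 (2 points).
  x = 13: rhs = 11, matching y values: 7, 12 (2 points).
  x = 14: rhs = 7, matching y values: 8, 11 (2 points).
  x = 15: rhs = 11, matching y values: 7, 12 (2 points).
  x = 16: rhs = 10, matching y values: none (0 points).
  x = 17: rhs = 10, matching y values: none (0 points).
  x = 18: rhs = 17, matching y values: 6, 13 (2 points).
Total affine count: 27.
Full point count |E(F_19)| = 27 + 1 = 28.
Hasse bound: |28 − (19+1)| = |8| = 8 ≤ 2√19 ≈ 8.7178 ✓.


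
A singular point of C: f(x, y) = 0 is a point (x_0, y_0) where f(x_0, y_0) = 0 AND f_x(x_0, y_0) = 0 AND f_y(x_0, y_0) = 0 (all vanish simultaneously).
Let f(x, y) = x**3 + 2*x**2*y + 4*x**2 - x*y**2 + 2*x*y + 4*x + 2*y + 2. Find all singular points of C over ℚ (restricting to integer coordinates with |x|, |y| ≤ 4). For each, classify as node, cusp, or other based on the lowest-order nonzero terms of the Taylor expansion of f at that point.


Singular points: {(-1, -1)}; classification: node.

Compute partial derivatives:
  f_x = 3*x**2 + 4*x*y + 8*x - y**2 + 2*y + 4.
  f_y = 2*x**2 - 2*x*y + 2*x + 2.
Scan x_0 ∈ {−4, ..., 4}. For each x_0, f_y(x_0, y) is a polynomial in y; find its integer roots y ∈ {−4, ..., 4}, then test f_x and f at those candidates.
  x = -4: f_y(-4, y) = 8*y + 26; no integer root y with |y| ≤ 4.
  x = -3: f_y(-3, y) = 6*y + 14; no integer root y with |y| ≤ 4.
  x = -2: f_y(-2, y) = 4*y + 6; no integer root y with |y| ≤ 4.
  x = -1: f_y(-1, y) = 2*y + 2; vanishes at y ∈ {-1}. (-1, -1): f_x = 0, f = 0 — SINGULAR.
  x = 0: f_y(0, y) = 2; no integer root y with |y| ≤ 4.
  x = 1: f_y(1, y) = 6 - 2*y; vanishes at y ∈ {3}. (1, 3): f_x = 24 ≠ 0.
  x = 2: f_y(2, y) = 14 - 4*y; no integer root y with |y| ≤ 4.
  x = 3: f_y(3, y) = 26 - 6*y; no integer root y with |y| ≤ 4.
  x = 4: f_y(4, y) = 42 - 8*y; no integer root y with |y| ≤ 4.
Only singular point on the grid: (-1, -1).
Classify: substitute x = -1 + u, y = -1 + v and expand: f = u**3 + 2*u**2*v - u**2 - u*v**2 + v**2.
No constant or linear terms (consistent with a singular point). Quadratic part: -u**2 + v**2. Cubic part: u**3 + 2*u**2*v - u*v**2.
The quadratic part v**2 - u**2 = (v − u)(v + u) splits into two distinct linear factors, so there are two distinct tangent lines y − -1 = ±(x − -1) — this is a node (ordinary double point).
Classification: node.


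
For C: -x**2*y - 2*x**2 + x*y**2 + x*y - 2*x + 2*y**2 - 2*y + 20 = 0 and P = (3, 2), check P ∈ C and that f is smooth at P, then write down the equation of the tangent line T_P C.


Tangent line at P: -20*x + 12*y + 36 = 0.

Step 1: f(3, 2) = 0, so P lies on C.
Step 2: partial derivatives
  f_x(x, y) = -2*x*y - 4*x + y**2 + y - 2, f_y(x, y) = -x**2 + 2*x*y + x + 4*y - 2.
  f_x(P) = -20, f_y(P) = 12 (gradient nonzero, so P is smooth).
Step 3: tangent line at P: -20·(x − 3) + 12·(y − 2) = 0.
Expanding: -20*x + 12*y + 36 = 0.


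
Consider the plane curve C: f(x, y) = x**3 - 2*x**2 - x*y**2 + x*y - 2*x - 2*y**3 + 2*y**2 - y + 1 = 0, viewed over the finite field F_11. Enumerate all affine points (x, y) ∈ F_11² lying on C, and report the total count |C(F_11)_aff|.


Affine F_11-points: {(0, 1), (0, 4), (0, 7), (2, 6), (2, 7), (2, 9), (3, 4), (4, 10), (5, 0), (6, 1), (7, 1), (9, 0), (9, 5), (9, 8), (10, 0), (10, 3), (10, 4)}; count = 17.

For each of the 121 pairs (x, y) ∈ F_11², evaluate f(x, y) mod 11. Record the zeros.
  x = 0: [0↦1, 1↦0, 2↦2, 3↦6, 4↦0, 5↦5, 6↦9, 7↦0, 8↦10, 9↦5, 10↦6]  zeros at y ∈ {1, 4, 7}
  x = 1: [0↦9, 1↦8, 2↦8, 3↦8, 4↦7, 5↦4, 6↦9, 7↦10, 8↦6, 9↦7, 10↦1]  zeros at y ∈ ∅
  x = 2: [0↦8, 1↦7, 2↦5, 3↦1, 4↦5, 5↦5, 6↦0, 7↦0, 8↦4, 9↦0, 10↦9]  zeros at y ∈ {6, 7, 9}
  x = 3: [0↦4, 1↦3, 2↦10, 3↦2, 4↦0, 5↦3, 6↦10, 7↦9, 8↦10, 9↦1, 10↦3]  zeros at y ∈ {4}
  x = 4: [0↦3, 1↦2, 2↦7, 3↦6, 4↦9, 5↦4, 6↦1, 7↦10, 8↦8, 9↦5, 10↦0]  zeros at y ∈ {10}
  x = 5: [0↦0, 1↦10, 2↦2, 3↦8, 4↦5, 5↦3, 6↦1, 7↦9, 8↦4, 9↦7, 10↦6]  zeros at y ∈ {0}
  x = 6: [0↦1, 1↦0, 2↦1, 3↦3, 4↦5, 5↦6, 6↦5, 7↦1, 8↦4, 9↦2, 10↦5]  zeros at y ∈ {1}
  x = 7: [0↦1, 1↦0, 2↦10, 3↦8, 4↦4, 5↦8, 6↦8, 7↦3, 8↦3, 9↦7, 10↦3]  zeros at y ∈ {1}
  x = 8: [0↦6, 1↦5, 2↦2, 3↦7, 4↦8, 5↦4, 6↦5, 7↦10, 8↦7, 9↦6, 10↦6]  zeros at y ∈ ∅
  x = 9: [0↦0, 1↦10, 2↦5, 3↦6, 4↦1, 5↦0, 6↦2, 7↦6, 8↦0, 9↦5, 10↦9]  zeros at y ∈ {0, 5, 8}
  x = 10: [0↦0, 1↦10, 2↦3, 3↦0, 4↦0, 5↦2, 6↦5, 7↦8, 8↦10, 9↦10, 10↦7]  zeros at y ∈ {0, 3, 4}
Collecting zeros: affine points = {(0, 1), (0, 4), (0, 7), (2, 6), (2, 7), (2, 9), (3, 4), (4, 10), (5, 0), (6, 1), (7, 1), (9, 0), (9, 5), (9, 8), (10, 0), (10, 3), (10, 4)}.
Total count |C(F_11)_aff| = 17.


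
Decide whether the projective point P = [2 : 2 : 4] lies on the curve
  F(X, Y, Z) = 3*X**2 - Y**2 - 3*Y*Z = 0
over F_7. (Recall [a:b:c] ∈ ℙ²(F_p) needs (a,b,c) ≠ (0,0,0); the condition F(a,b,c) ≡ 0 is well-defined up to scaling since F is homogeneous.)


F(2,2,4) ≡ 5 (mod 7); P is NOT on the curve.

Evaluate F(2, 2, 4) term-by-term (mod 7).
  3*X**2 ↦ 3·4·1·1 = 12
  -Y**2 ↦ -1·1·4·1 = -4
  -3*Y*Z ↦ -3·1·2·4 = -24
Sum: F(2, 2, 4) = (12) + (-4) + (-24) = -16.
Reducing mod 7: -16 ≡ 5 (mod 7).
Since F(a, b, c) ≡ 5 ≠ 0 (mod 7), P does NOT lie on the curve.


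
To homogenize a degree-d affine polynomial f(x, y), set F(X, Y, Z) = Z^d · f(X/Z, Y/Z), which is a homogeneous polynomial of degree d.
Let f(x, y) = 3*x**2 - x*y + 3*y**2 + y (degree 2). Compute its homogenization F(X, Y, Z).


F(X, Y, Z) = 3*X**2 - X*Y + 3*Y**2 + Y*Z

deg(f) = 2.
Substitute x = X/Z, y = Y/Z into f, then multiply by Z^2.
  monomial 3·x^2·y^0 ↦ 3·X^2·Y^0·Z^0.
  monomial -1·x^1·y^1 ↦ -1·X^1·Y^1·Z^0.
  monomial 3·x^0·y^2 ↦ 3·X^0·Y^2·Z^0.
  monomial 1·x^0·y^1 ↦ 1·X^0·Y^1·Z^1.
Collecting: F(X, Y, Z) = 3*X**2 - X*Y + 3*Y**2 + Y*Z.


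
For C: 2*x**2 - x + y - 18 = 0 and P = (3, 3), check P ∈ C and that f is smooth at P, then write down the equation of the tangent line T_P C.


Tangent line at P: 11*x + y - 36 = 0.

Step 1: f(3, 3) = 0, so P lies on C.
Step 2: partial derivatives
  f_x(x, y) = 4*x - 1, f_y(x, y) = 1.
  f_x(P) = 11, f_y(P) = 1 (gradient nonzero, so P is smooth).
Step 3: tangent line at P: 11·(x − 3) + 1·(y − 3) = 0.
Expanding: 11*x + y - 36 = 0.


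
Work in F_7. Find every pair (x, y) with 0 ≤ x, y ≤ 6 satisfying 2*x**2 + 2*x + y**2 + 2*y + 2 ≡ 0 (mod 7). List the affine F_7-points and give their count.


Affine F_7-points: {(1, 2), (1, 3), (2, 0), (2, 5), (4, 0), (4, 5), (5, 2), (5, 3)}; count = 8.

For each of the 49 pairs (x, y) ∈ F_7², evaluate f(x, y) mod 7. Record the zeros.
  x = 0: [0↦2, 1↦5, 2↦3, 3↦3, 4↦5, 5↦2, 6↦1]  zeros at y ∈ ∅
  x = 1: [0↦6, 1↦2, 2↦0, 3↦0, 4↦2, 5↦6, 6↦5]  zeros at y ∈ {2, 3}
  x = 2: [0↦0, 1↦3, 2↦1, 3↦1, 4↦3, 5↦0, 6↦6]  zeros at y ∈ {0, 5}
  x = 3: [0↦5, 1↦1, 2↦6, 3↦6, 4↦1, 5↦5, 6↦4]  zeros at y ∈ ∅
  x = 4: [0↦0, 1↦3, 2↦1, 3↦1, 4↦3, 5↦0, 6↦6]  zeros at y ∈ {0, 5}
  x = 5: [0↦6, 1↦2, 2↦0, 3↦0, 4↦2, 5↦6, 6↦5]  zeros at y ∈ {2, 3}
  x = 6: [0↦2, 1↦5, 2↦3, 3↦3, 4↦5, 5↦2, 6↦1]  zeros at y ∈ ∅
Collecting zeros: affine points = {(1, 2), (1, 3), (2, 0), (2, 5), (4, 0), (4, 5), (5, 2), (5, 3)}.
Total count |C(F_7)_aff| = 8.


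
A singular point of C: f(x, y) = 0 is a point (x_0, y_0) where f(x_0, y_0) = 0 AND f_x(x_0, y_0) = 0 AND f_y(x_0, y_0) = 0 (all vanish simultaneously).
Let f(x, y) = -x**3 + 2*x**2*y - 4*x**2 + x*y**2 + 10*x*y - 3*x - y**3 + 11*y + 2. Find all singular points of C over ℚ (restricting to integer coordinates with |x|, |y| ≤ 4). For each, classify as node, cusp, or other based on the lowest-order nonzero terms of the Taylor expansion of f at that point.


Singular points: {(-2, -1)}; classification: cusp.

Compute partial derivatives:
  f_x = -3*x**2 + 4*x*y - 8*x + y**2 + 10*y - 3.
  f_y = 2*x**2 + 2*x*y + 10*x - 3*y**2 + 11.
Scan x_0 ∈ {−4, ..., 4}. For each x_0, f_y(x_0, y) is a polynomial in y; find its integer roots y ∈ {−4, ..., 4}, then test f_x and f at those candidates.
  x = -4: f_y(-4, y) = -3*y**2 - 8*y + 3; vanishes at y ∈ {-3}. (-4, -3): f_x = 8 ≠ 0.
  x = -3: f_y(-3, y) = -3*y**2 - 6*y - 1; no integer root y with |y| ≤ 4.
  x = -2: f_y(-2, y) = -3*y**2 - 4*y - 1; vanishes at y ∈ {-1}. (-2, -1): f_x = 0, f = 0 — SINGULAR.
  x = -1: f_y(-1, y) = -3*y**2 - 2*y + 3; no integer root y with |y| ≤ 4.
  x = 0: f_y(0, y) = 11 - 3*y**2; no integer root y with |y| ≤ 4.
  x = 1: f_y(1, y) = -3*y**2 + 2*y + 23; no integer root y with |y| ≤ 4.
  x = 2: f_y(2, y) = -3*y**2 + 4*y + 39; vanishes at y ∈ {-3}. (2, -3): f_x = -76 ≠ 0.
  x = 3: f_y(3, y) = -3*y**2 + 6*y + 59; no integer root y with |y| ≤ 4.
  x = 4: f_y(4, y) = -3*y**2 + 8*y + 83; no integer root y with |y| ≤ 4.
Only singular point on the grid: (-2, -1).
Classify: substitute x = -2 + u, y = -1 + v and expand: f = -u**3 + 2*u**2*v + u*v**2 - v**3 + v**2.
No constant or linear terms (consistent with a singular point). Quadratic part: v**2. Cubic part: -u**3 + 2*u**2*v + u*v**2 - v**3.
The quadratic part v**2 is a perfect square, so there is a single (double) tangent line v = 0, i.e. y = -1. Restricting the cubic part to that line (v = 0) leaves -u**3 ≠ 0, so f is not divisible by v and the branch is v² ≈ u**3 to lowest order — this is a cusp.
Classification: cusp.


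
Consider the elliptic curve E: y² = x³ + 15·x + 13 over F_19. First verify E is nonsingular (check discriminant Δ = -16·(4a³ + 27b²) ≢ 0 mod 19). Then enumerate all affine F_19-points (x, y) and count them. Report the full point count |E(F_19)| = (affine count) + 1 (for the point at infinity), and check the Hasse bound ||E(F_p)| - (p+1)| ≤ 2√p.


Affine points = {(3, 3), (3, 16), (4, 2), (4, 17), (5, 2), (5, 17), (7, 9), (7, 10), (10, 2), (10, 17), (13, 7), (13, 12), (16, 6), (16, 13), (18, 4), (18, 15)}; affine count = 16; |E(F_19)| = 17.

Discriminant check: Δ ∝ 4a³ + 27b² = 4·15³ + 27·13² = 4·3375 + 27·169 ≡ 13 (mod 19). Nonzero ⇒ E is nonsingular.
For each x ∈ F_19, compute rhs = x³ + 15·x + 13 mod 19, then count y ∈ F_19 with y² ≡ rhs.
  x = 0: rhs = 13, matching y values: none (0 points).
  x = 1: rhs = 10, matching y values: none (0 points).
  x = 2: rhs = 13, matching y values: none (0 points).
  x = 3: rhs = 9, matching y values: 3, 16 (2 points).
  x = 4: rhs = 4, matching y values: 2, 17 (2 points).
  x = 5: rhs = 4, matching y values: 2, 17 (2 points).
  x = 6: rhs = 15, matching y values: none (0 points).
  x = 7: rhs = 5, matching y values: 9, 10 (2 points).
  x = 8: rhs = 18, matching y values: none (0 points).
  x = 9: rhs = 3, matching y values: none (0 points).
  x = 10: rhs = 4, matching y values: 2, 17 (2 points).
  x = 11: rhs = 8, matching y values: none (0 points).
  x = 12: rhs = 2, matching y values: none (0 points).
  x = 13: rhs = 11, matching y values: 7, 12 (2 points).
  x = 14: rhs = 3, matching y values: none (0 points).
  x = 15: rhs = 3, matching y values: none (0 points).
  x = 16: rhs = 17, matching y values: 6, 13 (2 points).
  x = 17: rhs = 13, matching y values: none (0 points).
  x = 18: rhs = 16, matching y values: 4, 15 (2 points).
Total affine count: 16.
Full point count |E(F_19)| = 16 + 1 = 17.
Hasse bound: |17 − (19+1)| = |-3| = 3 ≤ 2√19 ≈ 8.7178 ✓.


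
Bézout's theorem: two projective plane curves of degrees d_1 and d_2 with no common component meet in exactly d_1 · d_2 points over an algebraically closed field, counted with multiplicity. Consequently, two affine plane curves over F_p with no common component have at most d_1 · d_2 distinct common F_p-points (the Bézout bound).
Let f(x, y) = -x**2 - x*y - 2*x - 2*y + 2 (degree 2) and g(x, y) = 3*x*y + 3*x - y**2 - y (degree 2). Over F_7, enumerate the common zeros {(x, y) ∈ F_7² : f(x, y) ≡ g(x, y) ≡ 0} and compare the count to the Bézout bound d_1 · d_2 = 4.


Common zeros: ∅; count = 0; Bézout bound = 4.

deg(f) = 2, deg(g) = 2, so Bézout bound = 4.
Scan x ∈ F_7. For each x, list the y ∈ F_7 with f(x, y) ≡ 0 and those with g(x, y) ≡ 0 (mod 7); the common zeros in that column are the intersection.
  x = 0: f ≡ 0 at y ∈ {1}; g ≡ 0 at y ∈ {0, 6}; common: ∅.
  x = 1: f ≡ 0 at y ∈ {2}; g ≡ 0 at y ∈ {3, 6}; common: ∅.
  x = 2: f ≡ 0 at y ∈ {2}; g ≡ 0 at y ∈ {6}; common: ∅.
  x = 3: f ≡ 0 at y ∈ {3}; g ≡ 0 at y ∈ {2, 6}; common: ∅.
  x = 4: f ≡ 0 at y ∈ {1}; g ≡ 0 at y ∈ {5, 6}; common: ∅.
  x = 5: f ≡ 0 at y ∈ ∅; g ≡ 0 at y ∈ {1, 6}; common: ∅.
  x = 6: f ≡ 0 at y ∈ {3}; g ≡ 0 at y ∈ {4, 6}; common: ∅.
Collecting: common zeros = ∅, so the count is 0.
Comparison with the Bézout bound: 0 ≤ 4 = deg(f)·deg(g), as expected for curves with no common component (the affine F_7-count falls short of the bound because intersections may lie at infinity, over extension fields, or carry multiplicity).


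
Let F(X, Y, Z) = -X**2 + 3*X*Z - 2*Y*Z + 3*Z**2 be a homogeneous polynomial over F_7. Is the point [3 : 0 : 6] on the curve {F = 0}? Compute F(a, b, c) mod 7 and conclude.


F(3,0,6) ≡ 6 (mod 7); P is NOT on the curve.

Evaluate F(3, 0, 6) term-by-term (mod 7).
  -X**2 ↦ -1·9·1·1 = -9
  3*X*Z ↦ 3·3·1·6 = 54
  -2*Y*Z ↦ -2·1·0·6 = 0
  3*Z**2 ↦ 3·1·1·36 = 108
Sum: F(3, 0, 6) = (-9) + (54) + (0) + (108) = 153.
Reducing mod 7: 153 ≡ 6 (mod 7).
Since F(a, b, c) ≡ 6 ≠ 0 (mod 7), P does NOT lie on the curve.


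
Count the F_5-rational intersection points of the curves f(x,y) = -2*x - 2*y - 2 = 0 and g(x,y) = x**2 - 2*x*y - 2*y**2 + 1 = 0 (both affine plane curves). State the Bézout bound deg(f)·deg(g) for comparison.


Common zeros: ∅; count = 0; Bézout bound = 2.

deg(f) = 1, deg(g) = 2, so Bézout bound = 2.
Scan x ∈ F_5. For each x, list the y ∈ F_5 with f(x, y) ≡ 0 and those with g(x, y) ≡ 0 (mod 5); the common zeros in that column are the intersection.
  x = 0: f ≡ 0 at y ∈ {4}; g ≡ 0 at y ∈ ∅; common: ∅.
  x = 1: f ≡ 0 at y ∈ {3}; g ≡ 0 at y ∈ {2}; common: ∅.
  x = 2: f ≡ 0 at y ∈ {2}; g ≡ 0 at y ∈ {0, 3}; common: ∅.
  x = 3: f ≡ 0 at y ∈ {1}; g ≡ 0 at y ∈ {0, 2}; common: ∅.
  x = 4: f ≡ 0 at y ∈ {0}; g ≡ 0 at y ∈ {3}; common: ∅.
Collecting: common zeros = ∅, so the count is 0.
Comparison with the Bézout bound: 0 ≤ 2 = deg(f)·deg(g), as expected for curves with no common component (the affine F_5-count falls short of the bound because intersections may lie at infinity, over extension fields, or carry multiplicity).


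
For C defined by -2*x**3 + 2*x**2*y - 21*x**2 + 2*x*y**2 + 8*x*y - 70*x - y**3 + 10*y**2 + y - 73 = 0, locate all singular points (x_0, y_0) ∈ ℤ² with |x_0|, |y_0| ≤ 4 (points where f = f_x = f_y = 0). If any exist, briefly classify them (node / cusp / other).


Singular points: {(-3, 1)}; classification: node.

Compute partial derivatives:
  f_x = -6*x**2 + 4*x*y - 42*x + 2*y**2 + 8*y - 70.
  f_y = 2*x**2 + 4*x*y + 8*x - 3*y**2 + 20*y + 1.
Scan x_0 ∈ {−4, ..., 4}. For each x_0, f_y(x_0, y) is a polynomial in y; find its integer roots y ∈ {−4, ..., 4}, then test f_x and f at those candidates.
  x = -4: f_y(-4, y) = -3*y**2 + 4*y + 1; no integer root y with |y| ≤ 4.
  x = -3: f_y(-3, y) = -3*y**2 + 8*y - 5; vanishes at y ∈ {1}. (-3, 1): f_x = 0, f = 0 — SINGULAR.
  x = -2: f_y(-2, y) = -3*y**2 + 12*y - 7; no integer root y with |y| ≤ 4.
  x = -1: f_y(-1, y) = -3*y**2 + 16*y - 5; no integer root y with |y| ≤ 4.
  x = 0: f_y(0, y) = -3*y**2 + 20*y + 1; no integer root y with |y| ≤ 4.
  x = 1: f_y(1, y) = -3*y**2 + 24*y + 11; no integer root y with |y| ≤ 4.
  x = 2: f_y(2, y) = -3*y**2 + 28*y + 25; no integer root y with |y| ≤ 4.
  x = 3: f_y(3, y) = -3*y**2 + 32*y + 43; no integer root y with |y| ≤ 4.
  x = 4: f_y(4, y) = -3*y**2 + 36*y + 65; no integer root y with |y| ≤ 4.
Only singular point on the grid: (-3, 1).
Classify: substitute x = -3 + u, y = 1 + v and expand: f = -2*u**3 + 2*u**2*v - u**2 + 2*u*v**2 - v**3 + v**2.
No constant or linear terms (consistent with a singular point). Quadratic part: -u**2 + v**2. Cubic part: -2*u**3 + 2*u**2*v + 2*u*v**2 - v**3.
The quadratic part v**2 - u**2 = (v − u)(v + u) splits into two distinct linear factors, so there are two distinct tangent lines y − 1 = ±(x − -3) — this is a node (ordinary double point).
Classification: node.


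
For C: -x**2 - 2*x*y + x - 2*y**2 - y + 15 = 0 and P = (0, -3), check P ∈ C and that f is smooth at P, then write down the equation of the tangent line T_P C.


Tangent line at P: 7*x + 11*y + 33 = 0.

Step 1: f(0, -3) = 0, so P lies on C.
Step 2: partial derivatives
  f_x(x, y) = -2*x - 2*y + 1, f_y(x, y) = -2*x - 4*y - 1.
  f_x(P) = 7, f_y(P) = 11 (gradient nonzero, so P is smooth).
Step 3: tangent line at P: 7·(x − 0) + 11·(y − -3) = 0.
Expanding: 7*x + 11*y + 33 = 0.


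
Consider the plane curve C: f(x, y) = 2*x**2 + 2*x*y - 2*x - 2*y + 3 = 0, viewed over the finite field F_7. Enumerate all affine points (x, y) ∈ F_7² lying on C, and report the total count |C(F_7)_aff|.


Affine F_7-points: {(0, 5), (2, 0), (3, 5), (4, 6), (5, 6), (6, 0)}; count = 6.

For each of the 49 pairs (x, y) ∈ F_7², evaluate f(x, y) mod 7. Record the zeros.
  x = 0: [0↦3, 1↦1, 2↦6, 3↦4, 4↦2, 5↦0, 6↦5]  zeros at y ∈ {5}
  x = 1: [0↦3, 1↦3, 2↦3, 3↦3, 4↦3, 5↦3, 6↦3]  zeros at y ∈ ∅
  x = 2: [0↦0, 1↦2, 2↦4, 3↦6, 4↦1, 5↦3, 6↦5]  zeros at y ∈ {0}
  x = 3: [0↦1, 1↦5, 2↦2, 3↦6, 4↦3, 5↦0, 6↦4]  zeros at y ∈ {5}
  x = 4: [0↦6, 1↦5, 2↦4, 3↦3, 4↦2, 5↦1, 6↦0]  zeros at y ∈ {6}
  x = 5: [0↦1, 1↦2, 2↦3, 3↦4, 4↦5, 5↦6, 6↦0]  zeros at y ∈ {6}
  x = 6: [0↦0, 1↦3, 2↦6, 3↦2, 4↦5, 5↦1, 6↦4]  zeros at y ∈ {0}
Collecting zeros: affine points = {(0, 5), (2, 0), (3, 5), (4, 6), (5, 6), (6, 0)}.
Total count |C(F_7)_aff| = 6.


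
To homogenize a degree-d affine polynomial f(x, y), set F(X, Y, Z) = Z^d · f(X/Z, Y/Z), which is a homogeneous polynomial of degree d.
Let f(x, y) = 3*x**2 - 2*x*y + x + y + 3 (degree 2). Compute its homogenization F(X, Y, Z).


F(X, Y, Z) = 3*X**2 - 2*X*Y + X*Z + Y*Z + 3*Z**2

deg(f) = 2.
Substitute x = X/Z, y = Y/Z into f, then multiply by Z^2.
  monomial 3·x^2·y^0 ↦ 3·X^2·Y^0·Z^0.
  monomial -2·x^1·y^1 ↦ -2·X^1·Y^1·Z^0.
  monomial 1·x^1·y^0 ↦ 1·X^1·Y^0·Z^1.
  monomial 1·x^0·y^1 ↦ 1·X^0·Y^1·Z^1.
  monomial 3·x^0·y^0 ↦ 3·X^0·Y^0·Z^2.
Collecting: F(X, Y, Z) = 3*X**2 - 2*X*Y + X*Z + Y*Z + 3*Z**2.


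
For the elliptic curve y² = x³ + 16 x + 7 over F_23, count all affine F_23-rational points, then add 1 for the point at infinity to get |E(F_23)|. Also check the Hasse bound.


Affine points = {(1, 1), (1, 22), (2, 1), (2, 22), (3, 6), (3, 17), (7, 5), (7, 18), (8, 7), (8, 16), (9, 11), (9, 12), (12, 8), (12, 15), (14, 10), (14, 13), (16, 9), (16, 14), (18, 3), (18, 20), (20, 1), (20, 22), (21, 6), (21, 17), (22, 6), (22, 17)}; affine count = 26; |E(F_23)| = 27.

Discriminant check: Δ ∝ 4a³ + 27b² = 4·16³ + 27·7² = 4·4096 + 27·49 ≡ 20 (mod 23). Nonzero ⇒ E is nonsingular.
For each x ∈ F_23, compute rhs = x³ + 16·x + 7 mod 23, then count y ∈ F_23 with y² ≡ rhs.
  x = 0: rhs = 7, matching y values: none (0 points).
  x = 1: rhs = 1, matching y values: 1, 22 (2 points).
  x = 2: rhs = 1, matching y values: 1, 22 (2 points).
  x = 3: rhs = 13, matching y values: 6, 17 (2 points).
  x = 4: rhs = 20, matching y values: none (0 points).
  x = 5: rhs = 5, matching y values: none (0 points).
  x = 6: rhs = 20, matching y values: none (0 points).
  x = 7: rhs = 2, matching y values: 5, 18 (2 points).
  x = 8: rhs = 3, matching y values: 7, 16 (2 points).
  x = 9: rhs = 6, matching y values: 11, 12 (2 points).
  x = 10: rhs = 17, matching y values: none (0 points).
  x = 11: rhs = 19, matching y values: none (0 points).
  x = 12: rhs = 18, matching y values: 8, 15 (2 points).
  x = 13: rhs = 20, matching y values: none (0 points).
  x = 14: rhs = 8, matching y values: 10, 13 (2 points).
  x = 15: rhs = 11, matching y values: none (0 points).
  x = 16: rhs = 12, matching y values: 9, 14 (2 points).
  x = 17: rhs = 17, matching y values: none (0 points).
  x = 18: rhs = 9, matching y values: 3, 20 (2 points).
  x = 19: rhs = 17, matching y values: none (0 points).
  x = 20: rhs = 1, matching y values: 1, 22 (2 points).
  x = 21: rhs = 13, matching y values: 6, 17 (2 points).
  x = 22: rhs = 13, matching y values: 6, 17 (2 points).
Total affine count: 26.
Full point count |E(F_23)| = 26 + 1 = 27.
Hasse bound: |27 − (23+1)| = |3| = 3 ≤ 2√23 ≈ 9.5917 ✓.


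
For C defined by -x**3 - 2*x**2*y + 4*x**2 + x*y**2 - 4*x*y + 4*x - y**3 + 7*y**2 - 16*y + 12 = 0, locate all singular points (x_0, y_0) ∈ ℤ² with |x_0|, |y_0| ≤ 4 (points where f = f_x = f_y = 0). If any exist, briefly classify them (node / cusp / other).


Singular points: {(0, 2)}; classification: cusp.

Compute partial derivatives:
  f_x = -3*x**2 - 4*x*y + 8*x + y**2 - 4*y + 4.
  f_y = -2*x**2 + 2*x*y - 4*x - 3*y**2 + 14*y - 16.
Scan x_0 ∈ {−4, ..., 4}. For each x_0, f_y(x_0, y) is a polynomial in y; find its integer roots y ∈ {−4, ..., 4}, then test f_x and f at those candidates.
  x = -4: f_y(-4, y) = -3*y**2 + 6*y - 32; no integer root y with |y| ≤ 4.
  x = -3: f_y(-3, y) = -3*y**2 + 8*y - 22; no integer root y with |y| ≤ 4.
  x = -2: f_y(-2, y) = -3*y**2 + 10*y - 16; no integer root y with |y| ≤ 4.
  x = -1: f_y(-1, y) = -3*y**2 + 12*y - 14; no integer root y with |y| ≤ 4.
  x = 0: f_y(0, y) = -3*y**2 + 14*y - 16; vanishes at y ∈ {2}. (0, 2): f_x = 0, f = 0 — SINGULAR.
  x = 1: f_y(1, y) = -3*y**2 + 16*y - 22; no integer root y with |y| ≤ 4.
  x = 2: f_y(2, y) = -3*y**2 + 18*y - 32; no integer root y with |y| ≤ 4.
  x = 3: f_y(3, y) = -3*y**2 + 20*y - 46; no integer root y with |y| ≤ 4.
  x = 4: f_y(4, y) = -3*y**2 + 22*y - 64; no integer root y with |y| ≤ 4.
Only singular point on the grid: (0, 2).
Classify: substitute x = 0 + u, y = 2 + v and expand: f = -u**3 - 2*u**2*v + u*v**2 - v**3 + v**2.
No constant or linear terms (consistent with a singular point). Quadratic part: v**2. Cubic part: -u**3 - 2*u**2*v + u*v**2 - v**3.
The quadratic part v**2 is a perfect square, so there is a single (double) tangent line v = 0, i.e. y = 2. Restricting the cubic part to that line (v = 0) leaves -u**3 ≠ 0, so f is not divisible by v and the branch is v² ≈ u**3 to lowest order — this is a cusp.
Classification: cusp.


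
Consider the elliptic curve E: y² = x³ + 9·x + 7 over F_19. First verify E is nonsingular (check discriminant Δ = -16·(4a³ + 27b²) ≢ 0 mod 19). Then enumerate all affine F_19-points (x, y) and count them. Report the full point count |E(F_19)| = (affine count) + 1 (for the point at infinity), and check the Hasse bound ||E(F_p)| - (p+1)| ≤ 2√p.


Affine points = {(0, 8), (0, 11), (1, 6), (1, 13), (3, 2), (3, 17), (5, 5), (5, 14), (6, 7), (6, 12), (9, 0), (12, 0), (17, 0), (18, 4), (18, 15)}; affine count = 15; |E(F_19)| = 16.

Discriminant check: Δ ∝ 4a³ + 27b² = 4·9³ + 27·7² = 4·729 + 27·49 ≡ 2 (mod 19). Nonzero ⇒ E is nonsingular.
For each x ∈ F_19, compute rhs = x³ + 9·x + 7 mod 19, then count y ∈ F_19 with y² ≡ rhs.
  x = 0: rhs = 7, matching y values: 8, 11 (2 points).
  x = 1: rhs = 17, matching y values: 6, 13 (2 points).
  x = 2: rhs = 14, matching y values: none (0 points).
  x = 3: rhs = 4, matching y values: 2, 17 (2 points).
  x = 4: rhs = 12, matching y values: none (0 points).
  x = 5: rhs = 6, matching y values: 5, 14 (2 points).
  x = 6: rhs = 11, matching y values: 7, 12 (2 points).
  x = 7: rhs = 14, matching y values: none (0 points).
  x = 8: rhs = 2, matching y values: none (0 points).
  x = 9: rhs = 0, matching y values: 0 (1 points).
  x = 10: rhs = 14, matching y values: none (0 points).
  x = 11: rhs = 12, matching y values: none (0 points).
  x = 12: rhs = 0, matching y values: 0 (1 points).
  x = 13: rhs = 3, matching y values: none (0 points).
  x = 14: rhs = 8, matching y values: none (0 points).
  x = 15: rhs = 2, matching y values: none (0 points).
  x = 16: rhs = 10, matching y values: none (0 points).
  x = 17: rhs = 0, matching y values: 0 (1 points).
  x = 18: rhs = 16, matching y values: 4, 15 (2 points).
Total affine count: 15.
Full point count |E(F_19)| = 15 + 1 = 16.
Hasse bound: |16 − (19+1)| = |-4| = 4 ≤ 2√19 ≈ 8.7178 ✓.


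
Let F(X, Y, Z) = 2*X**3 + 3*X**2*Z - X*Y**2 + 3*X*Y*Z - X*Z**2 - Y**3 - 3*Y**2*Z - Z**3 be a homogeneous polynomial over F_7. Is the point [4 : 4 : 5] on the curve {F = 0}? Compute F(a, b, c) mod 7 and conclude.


F(4,4,5) ≡ 1 (mod 7); P is NOT on the curve.

Evaluate F(4, 4, 5) term-by-term (mod 7).
  2*X**3 ↦ 2·64·1·1 = 128
  3*X**2*Z ↦ 3·16·1·5 = 240
  -X*Y**2 ↦ -1·4·16·1 = -64
  3*X*Y*Z ↦ 3·4·4·5 = 240
  -X*Z**2 ↦ -1·4·1·25 = -100
  -Y**3 ↦ -1·1·64·1 = -64
  -3*Y**2*Z ↦ -3·1·16·5 = -240
  -Z**3 ↦ -1·1·1·125 = -125
Sum: F(4, 4, 5) = (128) + (240) + (-64) + (240) + (-100) + (-64) + (-240) + (-125) = 15.
Reducing mod 7: 15 ≡ 1 (mod 7).
Since F(a, b, c) ≡ 1 ≠ 0 (mod 7), P does NOT lie on the curve.


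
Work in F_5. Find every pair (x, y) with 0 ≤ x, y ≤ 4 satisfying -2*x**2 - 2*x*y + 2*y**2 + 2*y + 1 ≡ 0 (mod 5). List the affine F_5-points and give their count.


Affine F_5-points: {(0, 1), (0, 3), (2, 3), (4, 1), (4, 2)}; count = 5.

For each of the 25 pairs (x, y) ∈ F_5², evaluate f(x, y) mod 5. Record the zeros.
  x = 0: [0↦1, 1↦0, 2↦3, 3↦0, 4↦1]  zeros at y ∈ {1, 3}
  x = 1: [0↦4, 1↦1, 2↦2, 3↦2, 4↦1]  zeros at y ∈ ∅
  x = 2: [0↦3, 1↦3, 2↦2, 3↦0, 4↦2]  zeros at y ∈ {3}
  x = 3: [0↦3, 1↦1, 2↦3, 3↦4, 4↦4]  zeros at y ∈ ∅
  x = 4: [0↦4, 1↦0, 2↦0, 3↦4, 4↦2]  zeros at y ∈ {1, 2}
Collecting zeros: affine points = {(0, 1), (0, 3), (2, 3), (4, 1), (4, 2)}.
Total count |C(F_5)_aff| = 5.


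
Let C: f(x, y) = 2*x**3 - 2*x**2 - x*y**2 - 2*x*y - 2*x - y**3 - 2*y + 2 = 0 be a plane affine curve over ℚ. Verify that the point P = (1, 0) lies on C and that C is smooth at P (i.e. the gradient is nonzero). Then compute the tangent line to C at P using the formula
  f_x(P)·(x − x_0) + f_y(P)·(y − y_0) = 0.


Tangent line at P: -4*y = 0.

Step 1: f(1, 0) = 0, so P lies on C.
Step 2: partial derivatives
  f_x(x, y) = 6*x**2 - 4*x - y**2 - 2*y - 2, f_y(x, y) = -2*x*y - 2*x - 3*y**2 - 2.
  f_x(P) = 0, f_y(P) = -4 (gradient nonzero, so P is smooth).
Step 3: tangent line at P: 0·(x − 1) + -4·(y − 0) = 0.
Expanding: -4*y = 0.


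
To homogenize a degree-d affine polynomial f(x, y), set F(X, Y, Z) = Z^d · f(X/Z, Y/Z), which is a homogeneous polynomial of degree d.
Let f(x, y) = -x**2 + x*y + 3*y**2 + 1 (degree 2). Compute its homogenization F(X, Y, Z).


F(X, Y, Z) = -X**2 + X*Y + 3*Y**2 + Z**2

deg(f) = 2.
Substitute x = X/Z, y = Y/Z into f, then multiply by Z^2.
  monomial -1·x^2·y^0 ↦ -1·X^2·Y^0·Z^0.
  monomial 1·x^1·y^1 ↦ 1·X^1·Y^1·Z^0.
  monomial 3·x^0·y^2 ↦ 3·X^0·Y^2·Z^0.
  monomial 1·x^0·y^0 ↦ 1·X^0·Y^0·Z^2.
Collecting: F(X, Y, Z) = -X**2 + X*Y + 3*Y**2 + Z**2.


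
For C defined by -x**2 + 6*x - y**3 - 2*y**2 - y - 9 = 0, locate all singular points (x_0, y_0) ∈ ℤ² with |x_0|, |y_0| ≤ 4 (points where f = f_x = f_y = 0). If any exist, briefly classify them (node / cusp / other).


Singular points: {(3, -1)}; classification: node.

Compute partial derivatives:
  f_x = 6 - 2*x.
  f_y = -3*y**2 - 4*y - 1.
Scan x_0 ∈ {−4, ..., 4}. For each x_0, f_y(x_0, y) is a polynomial in y; find its integer roots y ∈ {−4, ..., 4}, then test f_x and f at those candidates.
  x = -4: f_y(-4, y) = -3*y**2 - 4*y - 1; vanishes at y ∈ {-1}. (-4, -1): f_x = 14 ≠ 0.
  x = -3: f_y(-3, y) = -3*y**2 - 4*y - 1; vanishes at y ∈ {-1}. (-3, -1): f_x = 12 ≠ 0.
  x = -2: f_y(-2, y) = -3*y**2 - 4*y - 1; vanishes at y ∈ {-1}. (-2, -1): f_x = 10 ≠ 0.
  x = -1: f_y(-1, y) = -3*y**2 - 4*y - 1; vanishes at y ∈ {-1}. (-1, -1): f_x = 8 ≠ 0.
  x = 0: f_y(0, y) = -3*y**2 - 4*y - 1; vanishes at y ∈ {-1}. (0, -1): f_x = 6 ≠ 0.
  x = 1: f_y(1, y) = -3*y**2 - 4*y - 1; vanishes at y ∈ {-1}. (1, -1): f_x = 4 ≠ 0.
  x = 2: f_y(2, y) = -3*y**2 - 4*y - 1; vanishes at y ∈ {-1}. (2, -1): f_x = 2 ≠ 0.
  x = 3: f_y(3, y) = -3*y**2 - 4*y - 1; vanishes at y ∈ {-1}. (3, -1): f_x = 0, f = 0 — SINGULAR.
  x = 4: f_y(4, y) = -3*y**2 - 4*y - 1; vanishes at y ∈ {-1}. (4, -1): f_x = -2 ≠ 0.
Only singular point on the grid: (3, -1).
Classify: substitute x = 3 + u, y = -1 + v and expand: f = -u**2 - v**3 + v**2.
No constant or linear terms (consistent with a singular point). Quadratic part: -u**2 + v**2. Cubic part: -v**3.
The quadratic part v**2 - u**2 = (v − u)(v + u) splits into two distinct linear factors, so there are two distinct tangent lines y − -1 = ±(x − 3) — this is a node (ordinary double point).
Classification: node.


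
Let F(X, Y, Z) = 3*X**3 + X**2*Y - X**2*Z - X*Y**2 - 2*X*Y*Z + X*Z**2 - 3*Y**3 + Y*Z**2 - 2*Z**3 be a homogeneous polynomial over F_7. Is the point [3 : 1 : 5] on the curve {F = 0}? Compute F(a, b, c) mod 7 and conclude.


F(3,1,5) ≡ 6 (mod 7); P is NOT on the curve.

Evaluate F(3, 1, 5) term-by-term (mod 7).
  3*X**3 ↦ 3·27·1·1 = 81
  X**2*Y ↦ 1·9·1·1 = 9
  -X**2*Z ↦ -1·9·1·5 = -45
  -X*Y**2 ↦ -1·3·1·1 = -3
  -2*X*Y*Z ↦ -2·3·1·5 = -30
  X*Z**2 ↦ 1·3·1·25 = 75
  -3*Y**3 ↦ -3·1·1·1 = -3
  Y*Z**2 ↦ 1·1·1·25 = 25
  -2*Z**3 ↦ -2·1·1·125 = -250
Sum: F(3, 1, 5) = (81) + (9) + (-45) + (-3) + (-30) + (75) + (-3) + (25) + (-250) = -141.
Reducing mod 7: -141 ≡ 6 (mod 7).
Since F(a, b, c) ≡ 6 ≠ 0 (mod 7), P does NOT lie on the curve.


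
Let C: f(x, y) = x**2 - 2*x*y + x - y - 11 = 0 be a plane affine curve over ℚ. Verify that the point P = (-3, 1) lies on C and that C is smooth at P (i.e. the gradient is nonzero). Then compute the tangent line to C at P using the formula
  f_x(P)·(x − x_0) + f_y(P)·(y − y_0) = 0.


Tangent line at P: -7*x + 5*y - 26 = 0.

Step 1: f(-3, 1) = 0, so P lies on C.
Step 2: partial derivatives
  f_x(x, y) = 2*x - 2*y + 1, f_y(x, y) = -2*x - 1.
  f_x(P) = -7, f_y(P) = 5 (gradient nonzero, so P is smooth).
Step 3: tangent line at P: -7·(x − -3) + 5·(y − 1) = 0.
Expanding: -7*x + 5*y - 26 = 0.


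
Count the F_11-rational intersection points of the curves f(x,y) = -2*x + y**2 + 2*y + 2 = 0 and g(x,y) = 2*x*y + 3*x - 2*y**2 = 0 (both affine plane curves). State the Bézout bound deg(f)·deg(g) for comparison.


Common zeros: ∅; count = 0; Bézout bound = 4.

deg(f) = 2, deg(g) = 2, so Bézout bound = 4.
Scan x ∈ F_11. For each x, list the y ∈ F_11 with f(x, y) ≡ 0 and those with g(x, y) ≡ 0 (mod 11); the common zeros in that column are the intersection.
  x = 0: f ≡ 0 at y ∈ ∅; g ≡ 0 at y ∈ {0}; common: ∅.
  x = 1: f ≡ 0 at y ∈ {0, 9}; g ≡ 0 at y ∈ ∅; common: ∅.
  x = 2: f ≡ 0 at y ∈ {4, 5}; g ≡ 0 at y ∈ {3, 10}; common: ∅.
  x = 3: f ≡ 0 at y ∈ {3, 6}; g ≡ 0 at y ∈ {5, 9}; common: ∅.
  x = 4: f ≡ 0 at y ∈ ∅; g ≡ 0 at y ∈ ∅; common: ∅.
  x = 5: f ≡ 0 at y ∈ {2, 7}; g ≡ 0 at y ∈ {8}; common: ∅.
  x = 6: f ≡ 0 at y ∈ {10}; g ≡ 0 at y ∈ ∅; common: ∅.
  x = 7: f ≡ 0 at y ∈ ∅; g ≡ 0 at y ∈ {1, 6}; common: ∅.
  x = 8: f ≡ 0 at y ∈ {1, 8}; g ≡ 0 at y ∈ ∅; common: ∅.
  x = 9: f ≡ 0 at y ∈ ∅; g ≡ 0 at y ∈ {2, 7}; common: ∅.
  x = 10: f ≡ 0 at y ∈ ∅; g ≡ 0 at y ∈ ∅; common: ∅.
Collecting: common zeros = ∅, so the count is 0.
Comparison with the Bézout bound: 0 ≤ 4 = deg(f)·deg(g), as expected for curves with no common component (the affine F_11-count falls short of the bound because intersections may lie at infinity, over extension fields, or carry multiplicity).
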